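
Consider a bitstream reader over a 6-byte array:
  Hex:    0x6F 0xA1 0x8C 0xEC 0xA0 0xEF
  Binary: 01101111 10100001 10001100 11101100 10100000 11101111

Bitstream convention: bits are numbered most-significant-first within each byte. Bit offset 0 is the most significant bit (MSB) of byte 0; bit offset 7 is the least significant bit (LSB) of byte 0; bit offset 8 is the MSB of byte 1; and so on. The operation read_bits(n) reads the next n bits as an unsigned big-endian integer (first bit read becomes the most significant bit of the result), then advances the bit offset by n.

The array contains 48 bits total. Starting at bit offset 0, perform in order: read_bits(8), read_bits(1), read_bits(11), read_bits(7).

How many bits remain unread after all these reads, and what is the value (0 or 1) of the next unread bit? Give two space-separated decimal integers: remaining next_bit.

Answer: 21 0

Derivation:
Read 1: bits[0:8] width=8 -> value=111 (bin 01101111); offset now 8 = byte 1 bit 0; 40 bits remain
Read 2: bits[8:9] width=1 -> value=1 (bin 1); offset now 9 = byte 1 bit 1; 39 bits remain
Read 3: bits[9:20] width=11 -> value=536 (bin 01000011000); offset now 20 = byte 2 bit 4; 28 bits remain
Read 4: bits[20:27] width=7 -> value=103 (bin 1100111); offset now 27 = byte 3 bit 3; 21 bits remain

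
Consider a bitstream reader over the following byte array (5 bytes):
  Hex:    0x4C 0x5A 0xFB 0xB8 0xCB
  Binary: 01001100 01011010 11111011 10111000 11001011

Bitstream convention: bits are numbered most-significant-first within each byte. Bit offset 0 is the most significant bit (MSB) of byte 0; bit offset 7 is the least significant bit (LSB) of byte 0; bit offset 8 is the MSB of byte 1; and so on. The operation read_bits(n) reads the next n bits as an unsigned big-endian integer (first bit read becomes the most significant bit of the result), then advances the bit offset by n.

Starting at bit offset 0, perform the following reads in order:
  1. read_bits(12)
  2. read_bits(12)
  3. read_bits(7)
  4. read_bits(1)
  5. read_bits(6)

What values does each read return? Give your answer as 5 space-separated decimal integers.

Answer: 1221 2811 92 0 50

Derivation:
Read 1: bits[0:12] width=12 -> value=1221 (bin 010011000101); offset now 12 = byte 1 bit 4; 28 bits remain
Read 2: bits[12:24] width=12 -> value=2811 (bin 101011111011); offset now 24 = byte 3 bit 0; 16 bits remain
Read 3: bits[24:31] width=7 -> value=92 (bin 1011100); offset now 31 = byte 3 bit 7; 9 bits remain
Read 4: bits[31:32] width=1 -> value=0 (bin 0); offset now 32 = byte 4 bit 0; 8 bits remain
Read 5: bits[32:38] width=6 -> value=50 (bin 110010); offset now 38 = byte 4 bit 6; 2 bits remain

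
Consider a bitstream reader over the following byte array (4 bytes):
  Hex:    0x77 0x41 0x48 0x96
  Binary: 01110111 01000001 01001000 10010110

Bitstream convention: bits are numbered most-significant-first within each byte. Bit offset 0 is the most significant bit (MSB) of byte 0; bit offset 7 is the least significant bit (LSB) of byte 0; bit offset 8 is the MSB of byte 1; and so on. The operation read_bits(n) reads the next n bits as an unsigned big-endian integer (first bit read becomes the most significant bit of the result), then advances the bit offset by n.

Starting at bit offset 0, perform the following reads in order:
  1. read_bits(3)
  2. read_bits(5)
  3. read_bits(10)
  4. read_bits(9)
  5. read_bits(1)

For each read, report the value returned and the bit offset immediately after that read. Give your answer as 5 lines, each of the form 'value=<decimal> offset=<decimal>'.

Read 1: bits[0:3] width=3 -> value=3 (bin 011); offset now 3 = byte 0 bit 3; 29 bits remain
Read 2: bits[3:8] width=5 -> value=23 (bin 10111); offset now 8 = byte 1 bit 0; 24 bits remain
Read 3: bits[8:18] width=10 -> value=261 (bin 0100000101); offset now 18 = byte 2 bit 2; 14 bits remain
Read 4: bits[18:27] width=9 -> value=68 (bin 001000100); offset now 27 = byte 3 bit 3; 5 bits remain
Read 5: bits[27:28] width=1 -> value=1 (bin 1); offset now 28 = byte 3 bit 4; 4 bits remain

Answer: value=3 offset=3
value=23 offset=8
value=261 offset=18
value=68 offset=27
value=1 offset=28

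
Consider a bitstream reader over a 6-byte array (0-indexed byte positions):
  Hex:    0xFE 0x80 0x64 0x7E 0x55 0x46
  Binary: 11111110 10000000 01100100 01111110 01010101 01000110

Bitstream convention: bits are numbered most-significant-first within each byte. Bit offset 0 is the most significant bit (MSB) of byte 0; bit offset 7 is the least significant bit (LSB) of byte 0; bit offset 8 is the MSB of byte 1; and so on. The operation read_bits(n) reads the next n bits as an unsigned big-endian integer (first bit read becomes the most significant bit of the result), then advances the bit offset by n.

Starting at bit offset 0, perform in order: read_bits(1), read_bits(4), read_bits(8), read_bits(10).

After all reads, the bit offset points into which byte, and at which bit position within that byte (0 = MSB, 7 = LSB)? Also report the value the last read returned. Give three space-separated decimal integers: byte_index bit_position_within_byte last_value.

Answer: 2 7 50

Derivation:
Read 1: bits[0:1] width=1 -> value=1 (bin 1); offset now 1 = byte 0 bit 1; 47 bits remain
Read 2: bits[1:5] width=4 -> value=15 (bin 1111); offset now 5 = byte 0 bit 5; 43 bits remain
Read 3: bits[5:13] width=8 -> value=208 (bin 11010000); offset now 13 = byte 1 bit 5; 35 bits remain
Read 4: bits[13:23] width=10 -> value=50 (bin 0000110010); offset now 23 = byte 2 bit 7; 25 bits remain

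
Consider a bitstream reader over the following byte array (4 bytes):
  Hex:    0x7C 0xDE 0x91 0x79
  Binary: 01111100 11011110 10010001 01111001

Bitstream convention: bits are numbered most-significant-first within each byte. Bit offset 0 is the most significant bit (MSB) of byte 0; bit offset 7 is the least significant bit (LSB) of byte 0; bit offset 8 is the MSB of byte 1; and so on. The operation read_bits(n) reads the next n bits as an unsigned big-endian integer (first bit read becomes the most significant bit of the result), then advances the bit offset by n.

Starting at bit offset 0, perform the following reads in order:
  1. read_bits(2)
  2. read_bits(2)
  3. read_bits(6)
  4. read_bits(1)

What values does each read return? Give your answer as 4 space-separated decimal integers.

Answer: 1 3 51 0

Derivation:
Read 1: bits[0:2] width=2 -> value=1 (bin 01); offset now 2 = byte 0 bit 2; 30 bits remain
Read 2: bits[2:4] width=2 -> value=3 (bin 11); offset now 4 = byte 0 bit 4; 28 bits remain
Read 3: bits[4:10] width=6 -> value=51 (bin 110011); offset now 10 = byte 1 bit 2; 22 bits remain
Read 4: bits[10:11] width=1 -> value=0 (bin 0); offset now 11 = byte 1 bit 3; 21 bits remain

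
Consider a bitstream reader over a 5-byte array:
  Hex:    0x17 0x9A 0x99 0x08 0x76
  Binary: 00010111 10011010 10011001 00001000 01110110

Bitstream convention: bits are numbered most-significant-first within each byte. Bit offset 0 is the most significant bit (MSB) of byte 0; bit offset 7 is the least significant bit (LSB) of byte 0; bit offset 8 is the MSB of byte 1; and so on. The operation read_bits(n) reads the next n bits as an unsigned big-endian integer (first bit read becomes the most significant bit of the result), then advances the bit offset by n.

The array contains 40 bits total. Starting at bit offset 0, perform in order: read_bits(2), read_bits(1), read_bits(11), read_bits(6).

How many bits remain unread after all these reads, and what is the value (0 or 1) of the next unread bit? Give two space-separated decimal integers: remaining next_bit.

Read 1: bits[0:2] width=2 -> value=0 (bin 00); offset now 2 = byte 0 bit 2; 38 bits remain
Read 2: bits[2:3] width=1 -> value=0 (bin 0); offset now 3 = byte 0 bit 3; 37 bits remain
Read 3: bits[3:14] width=11 -> value=1510 (bin 10111100110); offset now 14 = byte 1 bit 6; 26 bits remain
Read 4: bits[14:20] width=6 -> value=41 (bin 101001); offset now 20 = byte 2 bit 4; 20 bits remain

Answer: 20 1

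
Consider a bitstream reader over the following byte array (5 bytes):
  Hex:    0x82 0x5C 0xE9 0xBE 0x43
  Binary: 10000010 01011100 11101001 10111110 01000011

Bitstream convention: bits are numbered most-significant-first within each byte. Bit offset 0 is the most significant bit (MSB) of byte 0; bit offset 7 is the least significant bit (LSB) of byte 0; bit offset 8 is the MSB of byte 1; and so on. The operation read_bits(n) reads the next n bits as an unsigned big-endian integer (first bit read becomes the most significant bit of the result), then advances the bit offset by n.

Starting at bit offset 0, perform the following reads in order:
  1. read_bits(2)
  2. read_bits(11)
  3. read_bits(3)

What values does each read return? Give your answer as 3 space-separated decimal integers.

Answer: 2 75 4

Derivation:
Read 1: bits[0:2] width=2 -> value=2 (bin 10); offset now 2 = byte 0 bit 2; 38 bits remain
Read 2: bits[2:13] width=11 -> value=75 (bin 00001001011); offset now 13 = byte 1 bit 5; 27 bits remain
Read 3: bits[13:16] width=3 -> value=4 (bin 100); offset now 16 = byte 2 bit 0; 24 bits remain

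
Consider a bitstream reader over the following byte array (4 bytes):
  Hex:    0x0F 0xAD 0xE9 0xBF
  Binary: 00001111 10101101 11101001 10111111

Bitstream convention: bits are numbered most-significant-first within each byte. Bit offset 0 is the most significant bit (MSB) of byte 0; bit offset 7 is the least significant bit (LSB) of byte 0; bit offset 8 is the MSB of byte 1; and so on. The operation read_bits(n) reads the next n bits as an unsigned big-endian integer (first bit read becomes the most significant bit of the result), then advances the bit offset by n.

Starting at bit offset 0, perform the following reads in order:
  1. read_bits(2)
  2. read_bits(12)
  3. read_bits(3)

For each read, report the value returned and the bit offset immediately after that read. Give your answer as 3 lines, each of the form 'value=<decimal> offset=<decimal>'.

Answer: value=0 offset=2
value=1003 offset=14
value=3 offset=17

Derivation:
Read 1: bits[0:2] width=2 -> value=0 (bin 00); offset now 2 = byte 0 bit 2; 30 bits remain
Read 2: bits[2:14] width=12 -> value=1003 (bin 001111101011); offset now 14 = byte 1 bit 6; 18 bits remain
Read 3: bits[14:17] width=3 -> value=3 (bin 011); offset now 17 = byte 2 bit 1; 15 bits remain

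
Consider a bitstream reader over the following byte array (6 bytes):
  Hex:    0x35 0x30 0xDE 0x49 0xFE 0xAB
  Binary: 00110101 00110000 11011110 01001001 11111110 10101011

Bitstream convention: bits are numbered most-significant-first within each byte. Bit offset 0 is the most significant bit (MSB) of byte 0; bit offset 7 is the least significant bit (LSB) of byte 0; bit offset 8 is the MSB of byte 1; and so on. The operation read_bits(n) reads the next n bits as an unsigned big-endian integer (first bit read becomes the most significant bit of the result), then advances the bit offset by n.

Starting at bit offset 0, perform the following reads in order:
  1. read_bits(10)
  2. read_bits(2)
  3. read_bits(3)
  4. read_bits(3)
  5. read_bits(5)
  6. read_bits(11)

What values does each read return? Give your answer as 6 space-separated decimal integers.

Answer: 212 3 0 3 15 295

Derivation:
Read 1: bits[0:10] width=10 -> value=212 (bin 0011010100); offset now 10 = byte 1 bit 2; 38 bits remain
Read 2: bits[10:12] width=2 -> value=3 (bin 11); offset now 12 = byte 1 bit 4; 36 bits remain
Read 3: bits[12:15] width=3 -> value=0 (bin 000); offset now 15 = byte 1 bit 7; 33 bits remain
Read 4: bits[15:18] width=3 -> value=3 (bin 011); offset now 18 = byte 2 bit 2; 30 bits remain
Read 5: bits[18:23] width=5 -> value=15 (bin 01111); offset now 23 = byte 2 bit 7; 25 bits remain
Read 6: bits[23:34] width=11 -> value=295 (bin 00100100111); offset now 34 = byte 4 bit 2; 14 bits remain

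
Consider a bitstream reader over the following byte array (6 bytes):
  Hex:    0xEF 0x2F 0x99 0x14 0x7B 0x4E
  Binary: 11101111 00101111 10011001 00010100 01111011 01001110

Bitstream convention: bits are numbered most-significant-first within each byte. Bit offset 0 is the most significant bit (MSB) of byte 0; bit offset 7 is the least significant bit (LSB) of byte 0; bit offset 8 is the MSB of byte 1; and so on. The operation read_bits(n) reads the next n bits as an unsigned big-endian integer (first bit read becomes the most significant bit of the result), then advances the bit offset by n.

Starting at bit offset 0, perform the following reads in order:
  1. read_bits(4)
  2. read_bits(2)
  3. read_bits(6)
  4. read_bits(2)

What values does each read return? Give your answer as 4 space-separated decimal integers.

Read 1: bits[0:4] width=4 -> value=14 (bin 1110); offset now 4 = byte 0 bit 4; 44 bits remain
Read 2: bits[4:6] width=2 -> value=3 (bin 11); offset now 6 = byte 0 bit 6; 42 bits remain
Read 3: bits[6:12] width=6 -> value=50 (bin 110010); offset now 12 = byte 1 bit 4; 36 bits remain
Read 4: bits[12:14] width=2 -> value=3 (bin 11); offset now 14 = byte 1 bit 6; 34 bits remain

Answer: 14 3 50 3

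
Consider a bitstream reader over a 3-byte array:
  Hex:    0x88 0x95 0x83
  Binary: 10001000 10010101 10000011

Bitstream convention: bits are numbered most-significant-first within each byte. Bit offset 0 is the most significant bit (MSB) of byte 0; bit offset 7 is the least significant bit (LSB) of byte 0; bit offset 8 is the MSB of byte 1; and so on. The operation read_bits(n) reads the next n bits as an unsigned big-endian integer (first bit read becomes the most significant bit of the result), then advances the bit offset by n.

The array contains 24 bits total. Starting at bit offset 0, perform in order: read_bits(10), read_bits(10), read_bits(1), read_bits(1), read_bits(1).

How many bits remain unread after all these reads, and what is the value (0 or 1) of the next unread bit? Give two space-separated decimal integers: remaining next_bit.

Read 1: bits[0:10] width=10 -> value=546 (bin 1000100010); offset now 10 = byte 1 bit 2; 14 bits remain
Read 2: bits[10:20] width=10 -> value=344 (bin 0101011000); offset now 20 = byte 2 bit 4; 4 bits remain
Read 3: bits[20:21] width=1 -> value=0 (bin 0); offset now 21 = byte 2 bit 5; 3 bits remain
Read 4: bits[21:22] width=1 -> value=0 (bin 0); offset now 22 = byte 2 bit 6; 2 bits remain
Read 5: bits[22:23] width=1 -> value=1 (bin 1); offset now 23 = byte 2 bit 7; 1 bits remain

Answer: 1 1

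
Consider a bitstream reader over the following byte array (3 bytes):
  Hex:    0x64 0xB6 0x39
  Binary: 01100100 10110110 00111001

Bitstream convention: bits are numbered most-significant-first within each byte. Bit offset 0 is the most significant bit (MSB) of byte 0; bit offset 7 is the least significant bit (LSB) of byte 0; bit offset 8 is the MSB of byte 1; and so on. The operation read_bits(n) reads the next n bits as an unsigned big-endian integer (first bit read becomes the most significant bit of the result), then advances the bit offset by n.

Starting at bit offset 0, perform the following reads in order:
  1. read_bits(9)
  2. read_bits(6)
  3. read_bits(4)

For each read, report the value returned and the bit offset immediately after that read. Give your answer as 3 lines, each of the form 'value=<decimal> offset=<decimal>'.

Answer: value=201 offset=9
value=27 offset=15
value=1 offset=19

Derivation:
Read 1: bits[0:9] width=9 -> value=201 (bin 011001001); offset now 9 = byte 1 bit 1; 15 bits remain
Read 2: bits[9:15] width=6 -> value=27 (bin 011011); offset now 15 = byte 1 bit 7; 9 bits remain
Read 3: bits[15:19] width=4 -> value=1 (bin 0001); offset now 19 = byte 2 bit 3; 5 bits remain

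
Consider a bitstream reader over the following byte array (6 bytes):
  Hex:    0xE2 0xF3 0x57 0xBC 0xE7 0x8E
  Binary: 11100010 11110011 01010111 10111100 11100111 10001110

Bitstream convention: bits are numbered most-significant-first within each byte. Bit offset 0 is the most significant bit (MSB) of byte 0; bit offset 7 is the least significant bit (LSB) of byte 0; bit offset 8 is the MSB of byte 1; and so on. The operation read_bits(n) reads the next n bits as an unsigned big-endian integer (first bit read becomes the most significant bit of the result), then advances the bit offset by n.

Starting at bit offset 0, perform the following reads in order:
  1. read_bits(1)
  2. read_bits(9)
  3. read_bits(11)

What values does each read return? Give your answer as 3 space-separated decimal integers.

Answer: 1 395 1642

Derivation:
Read 1: bits[0:1] width=1 -> value=1 (bin 1); offset now 1 = byte 0 bit 1; 47 bits remain
Read 2: bits[1:10] width=9 -> value=395 (bin 110001011); offset now 10 = byte 1 bit 2; 38 bits remain
Read 3: bits[10:21] width=11 -> value=1642 (bin 11001101010); offset now 21 = byte 2 bit 5; 27 bits remain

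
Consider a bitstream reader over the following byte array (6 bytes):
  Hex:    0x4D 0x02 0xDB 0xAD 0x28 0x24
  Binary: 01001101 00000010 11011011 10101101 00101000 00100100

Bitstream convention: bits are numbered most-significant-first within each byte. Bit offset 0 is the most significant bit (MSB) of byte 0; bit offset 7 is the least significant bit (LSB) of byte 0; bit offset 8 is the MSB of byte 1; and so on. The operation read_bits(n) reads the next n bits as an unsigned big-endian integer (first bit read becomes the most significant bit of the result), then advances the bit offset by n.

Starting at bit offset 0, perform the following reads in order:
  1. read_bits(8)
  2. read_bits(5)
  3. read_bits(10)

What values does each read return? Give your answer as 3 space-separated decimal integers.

Read 1: bits[0:8] width=8 -> value=77 (bin 01001101); offset now 8 = byte 1 bit 0; 40 bits remain
Read 2: bits[8:13] width=5 -> value=0 (bin 00000); offset now 13 = byte 1 bit 5; 35 bits remain
Read 3: bits[13:23] width=10 -> value=365 (bin 0101101101); offset now 23 = byte 2 bit 7; 25 bits remain

Answer: 77 0 365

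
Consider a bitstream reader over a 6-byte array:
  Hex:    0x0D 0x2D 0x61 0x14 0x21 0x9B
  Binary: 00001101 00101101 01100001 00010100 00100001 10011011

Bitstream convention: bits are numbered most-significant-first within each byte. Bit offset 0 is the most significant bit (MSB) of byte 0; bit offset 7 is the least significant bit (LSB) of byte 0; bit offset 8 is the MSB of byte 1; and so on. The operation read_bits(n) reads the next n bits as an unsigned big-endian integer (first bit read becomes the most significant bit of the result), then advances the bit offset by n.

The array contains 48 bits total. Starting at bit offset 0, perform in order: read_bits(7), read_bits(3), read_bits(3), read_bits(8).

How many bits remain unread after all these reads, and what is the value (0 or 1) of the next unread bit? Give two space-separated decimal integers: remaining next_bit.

Answer: 27 0

Derivation:
Read 1: bits[0:7] width=7 -> value=6 (bin 0000110); offset now 7 = byte 0 bit 7; 41 bits remain
Read 2: bits[7:10] width=3 -> value=4 (bin 100); offset now 10 = byte 1 bit 2; 38 bits remain
Read 3: bits[10:13] width=3 -> value=5 (bin 101); offset now 13 = byte 1 bit 5; 35 bits remain
Read 4: bits[13:21] width=8 -> value=172 (bin 10101100); offset now 21 = byte 2 bit 5; 27 bits remain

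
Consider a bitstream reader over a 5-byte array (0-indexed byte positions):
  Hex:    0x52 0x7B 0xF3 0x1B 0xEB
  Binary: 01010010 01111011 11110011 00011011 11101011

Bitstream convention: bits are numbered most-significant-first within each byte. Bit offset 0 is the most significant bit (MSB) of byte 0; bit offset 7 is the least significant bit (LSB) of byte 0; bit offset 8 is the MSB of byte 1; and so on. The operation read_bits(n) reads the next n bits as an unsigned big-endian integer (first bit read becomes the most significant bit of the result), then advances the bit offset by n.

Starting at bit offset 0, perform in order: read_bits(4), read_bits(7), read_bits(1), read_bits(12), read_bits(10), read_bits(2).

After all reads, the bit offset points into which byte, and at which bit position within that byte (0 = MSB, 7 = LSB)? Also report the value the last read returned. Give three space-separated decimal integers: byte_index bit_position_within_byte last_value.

Answer: 4 4 2

Derivation:
Read 1: bits[0:4] width=4 -> value=5 (bin 0101); offset now 4 = byte 0 bit 4; 36 bits remain
Read 2: bits[4:11] width=7 -> value=19 (bin 0010011); offset now 11 = byte 1 bit 3; 29 bits remain
Read 3: bits[11:12] width=1 -> value=1 (bin 1); offset now 12 = byte 1 bit 4; 28 bits remain
Read 4: bits[12:24] width=12 -> value=3059 (bin 101111110011); offset now 24 = byte 3 bit 0; 16 bits remain
Read 5: bits[24:34] width=10 -> value=111 (bin 0001101111); offset now 34 = byte 4 bit 2; 6 bits remain
Read 6: bits[34:36] width=2 -> value=2 (bin 10); offset now 36 = byte 4 bit 4; 4 bits remain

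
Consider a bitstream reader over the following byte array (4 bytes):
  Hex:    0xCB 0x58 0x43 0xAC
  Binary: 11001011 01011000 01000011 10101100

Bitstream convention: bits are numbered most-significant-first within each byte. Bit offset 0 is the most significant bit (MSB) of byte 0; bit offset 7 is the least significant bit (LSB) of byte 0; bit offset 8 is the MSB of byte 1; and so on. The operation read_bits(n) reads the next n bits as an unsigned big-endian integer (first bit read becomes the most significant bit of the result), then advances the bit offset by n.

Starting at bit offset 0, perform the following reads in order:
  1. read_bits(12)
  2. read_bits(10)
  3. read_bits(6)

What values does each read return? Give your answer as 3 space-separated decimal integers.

Read 1: bits[0:12] width=12 -> value=3253 (bin 110010110101); offset now 12 = byte 1 bit 4; 20 bits remain
Read 2: bits[12:22] width=10 -> value=528 (bin 1000010000); offset now 22 = byte 2 bit 6; 10 bits remain
Read 3: bits[22:28] width=6 -> value=58 (bin 111010); offset now 28 = byte 3 bit 4; 4 bits remain

Answer: 3253 528 58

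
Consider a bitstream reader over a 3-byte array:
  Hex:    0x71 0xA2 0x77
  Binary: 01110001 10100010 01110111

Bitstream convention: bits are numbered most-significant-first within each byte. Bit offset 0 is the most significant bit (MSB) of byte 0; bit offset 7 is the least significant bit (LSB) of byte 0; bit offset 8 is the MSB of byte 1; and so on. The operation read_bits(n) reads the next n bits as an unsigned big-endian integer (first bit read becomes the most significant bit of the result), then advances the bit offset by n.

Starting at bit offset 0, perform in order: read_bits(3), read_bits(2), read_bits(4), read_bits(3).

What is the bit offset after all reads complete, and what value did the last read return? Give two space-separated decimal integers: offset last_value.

Answer: 12 2

Derivation:
Read 1: bits[0:3] width=3 -> value=3 (bin 011); offset now 3 = byte 0 bit 3; 21 bits remain
Read 2: bits[3:5] width=2 -> value=2 (bin 10); offset now 5 = byte 0 bit 5; 19 bits remain
Read 3: bits[5:9] width=4 -> value=3 (bin 0011); offset now 9 = byte 1 bit 1; 15 bits remain
Read 4: bits[9:12] width=3 -> value=2 (bin 010); offset now 12 = byte 1 bit 4; 12 bits remain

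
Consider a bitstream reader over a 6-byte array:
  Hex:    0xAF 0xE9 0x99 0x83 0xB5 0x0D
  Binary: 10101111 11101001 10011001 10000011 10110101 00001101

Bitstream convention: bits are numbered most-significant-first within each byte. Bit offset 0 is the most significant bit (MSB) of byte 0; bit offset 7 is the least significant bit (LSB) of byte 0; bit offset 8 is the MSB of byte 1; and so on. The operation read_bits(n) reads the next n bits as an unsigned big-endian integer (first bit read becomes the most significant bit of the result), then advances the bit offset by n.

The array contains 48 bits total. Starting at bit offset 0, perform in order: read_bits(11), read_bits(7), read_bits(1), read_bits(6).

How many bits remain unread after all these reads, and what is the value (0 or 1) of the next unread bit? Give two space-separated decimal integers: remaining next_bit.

Read 1: bits[0:11] width=11 -> value=1407 (bin 10101111111); offset now 11 = byte 1 bit 3; 37 bits remain
Read 2: bits[11:18] width=7 -> value=38 (bin 0100110); offset now 18 = byte 2 bit 2; 30 bits remain
Read 3: bits[18:19] width=1 -> value=0 (bin 0); offset now 19 = byte 2 bit 3; 29 bits remain
Read 4: bits[19:25] width=6 -> value=51 (bin 110011); offset now 25 = byte 3 bit 1; 23 bits remain

Answer: 23 0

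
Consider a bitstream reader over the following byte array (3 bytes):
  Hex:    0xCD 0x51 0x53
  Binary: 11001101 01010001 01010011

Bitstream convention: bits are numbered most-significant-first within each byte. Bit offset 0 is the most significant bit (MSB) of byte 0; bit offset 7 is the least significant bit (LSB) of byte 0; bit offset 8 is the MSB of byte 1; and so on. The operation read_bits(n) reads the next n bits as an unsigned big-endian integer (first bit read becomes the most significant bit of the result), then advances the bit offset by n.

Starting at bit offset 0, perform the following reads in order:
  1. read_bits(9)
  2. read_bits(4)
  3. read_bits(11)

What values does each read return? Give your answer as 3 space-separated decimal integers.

Answer: 410 10 339

Derivation:
Read 1: bits[0:9] width=9 -> value=410 (bin 110011010); offset now 9 = byte 1 bit 1; 15 bits remain
Read 2: bits[9:13] width=4 -> value=10 (bin 1010); offset now 13 = byte 1 bit 5; 11 bits remain
Read 3: bits[13:24] width=11 -> value=339 (bin 00101010011); offset now 24 = byte 3 bit 0; 0 bits remain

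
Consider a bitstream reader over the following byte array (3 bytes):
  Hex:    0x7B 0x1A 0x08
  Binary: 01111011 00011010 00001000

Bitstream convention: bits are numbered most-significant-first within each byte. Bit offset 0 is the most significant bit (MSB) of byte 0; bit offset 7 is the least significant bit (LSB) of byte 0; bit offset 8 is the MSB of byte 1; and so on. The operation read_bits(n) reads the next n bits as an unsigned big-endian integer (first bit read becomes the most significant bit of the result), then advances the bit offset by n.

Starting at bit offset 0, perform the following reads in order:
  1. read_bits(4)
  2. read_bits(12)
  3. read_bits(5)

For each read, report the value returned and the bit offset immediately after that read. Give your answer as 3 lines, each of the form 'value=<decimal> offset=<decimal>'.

Answer: value=7 offset=4
value=2842 offset=16
value=1 offset=21

Derivation:
Read 1: bits[0:4] width=4 -> value=7 (bin 0111); offset now 4 = byte 0 bit 4; 20 bits remain
Read 2: bits[4:16] width=12 -> value=2842 (bin 101100011010); offset now 16 = byte 2 bit 0; 8 bits remain
Read 3: bits[16:21] width=5 -> value=1 (bin 00001); offset now 21 = byte 2 bit 5; 3 bits remain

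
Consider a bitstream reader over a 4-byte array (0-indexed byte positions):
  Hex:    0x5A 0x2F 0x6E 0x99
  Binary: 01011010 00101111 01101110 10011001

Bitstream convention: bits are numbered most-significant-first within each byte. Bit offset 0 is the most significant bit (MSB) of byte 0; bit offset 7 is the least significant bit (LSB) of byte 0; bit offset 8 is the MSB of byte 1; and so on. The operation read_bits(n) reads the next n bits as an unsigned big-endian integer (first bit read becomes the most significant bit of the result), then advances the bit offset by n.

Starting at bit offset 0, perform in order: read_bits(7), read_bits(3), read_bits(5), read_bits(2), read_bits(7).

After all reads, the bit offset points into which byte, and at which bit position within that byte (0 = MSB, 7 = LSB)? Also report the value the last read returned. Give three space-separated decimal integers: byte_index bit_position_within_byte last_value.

Answer: 3 0 110

Derivation:
Read 1: bits[0:7] width=7 -> value=45 (bin 0101101); offset now 7 = byte 0 bit 7; 25 bits remain
Read 2: bits[7:10] width=3 -> value=0 (bin 000); offset now 10 = byte 1 bit 2; 22 bits remain
Read 3: bits[10:15] width=5 -> value=23 (bin 10111); offset now 15 = byte 1 bit 7; 17 bits remain
Read 4: bits[15:17] width=2 -> value=2 (bin 10); offset now 17 = byte 2 bit 1; 15 bits remain
Read 5: bits[17:24] width=7 -> value=110 (bin 1101110); offset now 24 = byte 3 bit 0; 8 bits remain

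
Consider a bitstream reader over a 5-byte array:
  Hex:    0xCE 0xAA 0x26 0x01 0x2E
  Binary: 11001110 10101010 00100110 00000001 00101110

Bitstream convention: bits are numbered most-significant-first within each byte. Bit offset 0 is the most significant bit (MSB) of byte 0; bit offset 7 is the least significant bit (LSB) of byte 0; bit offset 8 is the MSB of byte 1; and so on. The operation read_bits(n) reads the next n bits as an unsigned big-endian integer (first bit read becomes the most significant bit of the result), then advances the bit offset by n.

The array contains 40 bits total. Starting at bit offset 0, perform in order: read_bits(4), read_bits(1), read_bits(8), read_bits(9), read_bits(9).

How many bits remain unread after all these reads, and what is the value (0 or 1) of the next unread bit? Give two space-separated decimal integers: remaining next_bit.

Answer: 9 1

Derivation:
Read 1: bits[0:4] width=4 -> value=12 (bin 1100); offset now 4 = byte 0 bit 4; 36 bits remain
Read 2: bits[4:5] width=1 -> value=1 (bin 1); offset now 5 = byte 0 bit 5; 35 bits remain
Read 3: bits[5:13] width=8 -> value=213 (bin 11010101); offset now 13 = byte 1 bit 5; 27 bits remain
Read 4: bits[13:22] width=9 -> value=137 (bin 010001001); offset now 22 = byte 2 bit 6; 18 bits remain
Read 5: bits[22:31] width=9 -> value=256 (bin 100000000); offset now 31 = byte 3 bit 7; 9 bits remain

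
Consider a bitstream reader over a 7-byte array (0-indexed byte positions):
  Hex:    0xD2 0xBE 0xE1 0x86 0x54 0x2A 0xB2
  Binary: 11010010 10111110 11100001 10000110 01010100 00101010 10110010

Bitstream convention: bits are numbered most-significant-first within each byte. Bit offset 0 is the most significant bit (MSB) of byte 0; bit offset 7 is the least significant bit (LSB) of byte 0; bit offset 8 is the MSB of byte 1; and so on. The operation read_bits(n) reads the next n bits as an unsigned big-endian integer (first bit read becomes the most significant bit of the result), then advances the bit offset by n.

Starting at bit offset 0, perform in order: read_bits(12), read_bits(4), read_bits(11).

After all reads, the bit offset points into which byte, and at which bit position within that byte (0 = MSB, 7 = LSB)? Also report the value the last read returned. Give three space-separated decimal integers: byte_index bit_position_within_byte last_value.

Answer: 3 3 1804

Derivation:
Read 1: bits[0:12] width=12 -> value=3371 (bin 110100101011); offset now 12 = byte 1 bit 4; 44 bits remain
Read 2: bits[12:16] width=4 -> value=14 (bin 1110); offset now 16 = byte 2 bit 0; 40 bits remain
Read 3: bits[16:27] width=11 -> value=1804 (bin 11100001100); offset now 27 = byte 3 bit 3; 29 bits remain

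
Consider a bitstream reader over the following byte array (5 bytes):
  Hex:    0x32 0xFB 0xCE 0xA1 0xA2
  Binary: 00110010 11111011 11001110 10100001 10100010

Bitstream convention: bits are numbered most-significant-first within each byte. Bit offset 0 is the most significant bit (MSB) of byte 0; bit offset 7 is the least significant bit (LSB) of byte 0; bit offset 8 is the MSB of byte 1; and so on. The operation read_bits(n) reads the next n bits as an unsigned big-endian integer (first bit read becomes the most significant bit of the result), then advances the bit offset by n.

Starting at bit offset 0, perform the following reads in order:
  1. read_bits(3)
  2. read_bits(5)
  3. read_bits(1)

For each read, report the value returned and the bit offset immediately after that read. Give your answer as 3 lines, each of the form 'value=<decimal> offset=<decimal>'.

Read 1: bits[0:3] width=3 -> value=1 (bin 001); offset now 3 = byte 0 bit 3; 37 bits remain
Read 2: bits[3:8] width=5 -> value=18 (bin 10010); offset now 8 = byte 1 bit 0; 32 bits remain
Read 3: bits[8:9] width=1 -> value=1 (bin 1); offset now 9 = byte 1 bit 1; 31 bits remain

Answer: value=1 offset=3
value=18 offset=8
value=1 offset=9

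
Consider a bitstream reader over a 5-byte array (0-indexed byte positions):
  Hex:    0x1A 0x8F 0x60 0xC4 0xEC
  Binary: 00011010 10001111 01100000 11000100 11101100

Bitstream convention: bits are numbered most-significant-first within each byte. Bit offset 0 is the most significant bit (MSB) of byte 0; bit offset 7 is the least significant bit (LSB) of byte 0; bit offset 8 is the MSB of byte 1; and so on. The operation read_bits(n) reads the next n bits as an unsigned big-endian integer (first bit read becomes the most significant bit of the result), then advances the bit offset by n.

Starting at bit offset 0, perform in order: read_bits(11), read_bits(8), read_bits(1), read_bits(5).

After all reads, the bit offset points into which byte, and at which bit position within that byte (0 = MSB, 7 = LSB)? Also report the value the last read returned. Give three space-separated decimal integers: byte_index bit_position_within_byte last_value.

Answer: 3 1 1

Derivation:
Read 1: bits[0:11] width=11 -> value=212 (bin 00011010100); offset now 11 = byte 1 bit 3; 29 bits remain
Read 2: bits[11:19] width=8 -> value=123 (bin 01111011); offset now 19 = byte 2 bit 3; 21 bits remain
Read 3: bits[19:20] width=1 -> value=0 (bin 0); offset now 20 = byte 2 bit 4; 20 bits remain
Read 4: bits[20:25] width=5 -> value=1 (bin 00001); offset now 25 = byte 3 bit 1; 15 bits remain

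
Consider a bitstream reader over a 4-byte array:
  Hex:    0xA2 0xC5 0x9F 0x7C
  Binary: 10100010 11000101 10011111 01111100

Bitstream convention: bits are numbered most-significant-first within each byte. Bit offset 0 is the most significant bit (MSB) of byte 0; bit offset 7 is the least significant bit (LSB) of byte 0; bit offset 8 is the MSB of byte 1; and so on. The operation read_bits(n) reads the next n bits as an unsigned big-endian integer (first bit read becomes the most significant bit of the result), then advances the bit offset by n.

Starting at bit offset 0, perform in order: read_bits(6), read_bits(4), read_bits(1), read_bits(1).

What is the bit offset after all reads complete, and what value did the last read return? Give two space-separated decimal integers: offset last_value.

Answer: 12 0

Derivation:
Read 1: bits[0:6] width=6 -> value=40 (bin 101000); offset now 6 = byte 0 bit 6; 26 bits remain
Read 2: bits[6:10] width=4 -> value=11 (bin 1011); offset now 10 = byte 1 bit 2; 22 bits remain
Read 3: bits[10:11] width=1 -> value=0 (bin 0); offset now 11 = byte 1 bit 3; 21 bits remain
Read 4: bits[11:12] width=1 -> value=0 (bin 0); offset now 12 = byte 1 bit 4; 20 bits remain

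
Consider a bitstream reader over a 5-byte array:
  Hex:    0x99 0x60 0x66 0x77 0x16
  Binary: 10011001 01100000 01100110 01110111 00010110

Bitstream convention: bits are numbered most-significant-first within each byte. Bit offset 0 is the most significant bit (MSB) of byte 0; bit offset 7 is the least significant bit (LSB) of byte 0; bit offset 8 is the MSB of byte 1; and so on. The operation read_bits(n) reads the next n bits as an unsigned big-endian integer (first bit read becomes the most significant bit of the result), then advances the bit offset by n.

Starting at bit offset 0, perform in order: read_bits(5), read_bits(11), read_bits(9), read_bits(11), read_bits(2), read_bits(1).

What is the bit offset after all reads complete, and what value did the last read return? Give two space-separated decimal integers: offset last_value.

Answer: 39 1

Derivation:
Read 1: bits[0:5] width=5 -> value=19 (bin 10011); offset now 5 = byte 0 bit 5; 35 bits remain
Read 2: bits[5:16] width=11 -> value=352 (bin 00101100000); offset now 16 = byte 2 bit 0; 24 bits remain
Read 3: bits[16:25] width=9 -> value=204 (bin 011001100); offset now 25 = byte 3 bit 1; 15 bits remain
Read 4: bits[25:36] width=11 -> value=1905 (bin 11101110001); offset now 36 = byte 4 bit 4; 4 bits remain
Read 5: bits[36:38] width=2 -> value=1 (bin 01); offset now 38 = byte 4 bit 6; 2 bits remain
Read 6: bits[38:39] width=1 -> value=1 (bin 1); offset now 39 = byte 4 bit 7; 1 bits remain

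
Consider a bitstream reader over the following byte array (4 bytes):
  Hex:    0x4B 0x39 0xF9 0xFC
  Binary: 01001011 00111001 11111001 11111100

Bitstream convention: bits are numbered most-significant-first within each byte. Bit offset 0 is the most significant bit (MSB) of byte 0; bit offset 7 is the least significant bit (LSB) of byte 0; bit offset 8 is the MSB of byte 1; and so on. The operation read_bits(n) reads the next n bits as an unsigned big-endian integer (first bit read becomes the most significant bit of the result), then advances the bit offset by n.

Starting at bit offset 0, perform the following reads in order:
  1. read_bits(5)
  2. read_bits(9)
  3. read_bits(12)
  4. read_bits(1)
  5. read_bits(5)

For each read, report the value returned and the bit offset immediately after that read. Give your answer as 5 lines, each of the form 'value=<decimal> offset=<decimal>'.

Answer: value=9 offset=5
value=206 offset=14
value=2023 offset=26
value=1 offset=27
value=28 offset=32

Derivation:
Read 1: bits[0:5] width=5 -> value=9 (bin 01001); offset now 5 = byte 0 bit 5; 27 bits remain
Read 2: bits[5:14] width=9 -> value=206 (bin 011001110); offset now 14 = byte 1 bit 6; 18 bits remain
Read 3: bits[14:26] width=12 -> value=2023 (bin 011111100111); offset now 26 = byte 3 bit 2; 6 bits remain
Read 4: bits[26:27] width=1 -> value=1 (bin 1); offset now 27 = byte 3 bit 3; 5 bits remain
Read 5: bits[27:32] width=5 -> value=28 (bin 11100); offset now 32 = byte 4 bit 0; 0 bits remain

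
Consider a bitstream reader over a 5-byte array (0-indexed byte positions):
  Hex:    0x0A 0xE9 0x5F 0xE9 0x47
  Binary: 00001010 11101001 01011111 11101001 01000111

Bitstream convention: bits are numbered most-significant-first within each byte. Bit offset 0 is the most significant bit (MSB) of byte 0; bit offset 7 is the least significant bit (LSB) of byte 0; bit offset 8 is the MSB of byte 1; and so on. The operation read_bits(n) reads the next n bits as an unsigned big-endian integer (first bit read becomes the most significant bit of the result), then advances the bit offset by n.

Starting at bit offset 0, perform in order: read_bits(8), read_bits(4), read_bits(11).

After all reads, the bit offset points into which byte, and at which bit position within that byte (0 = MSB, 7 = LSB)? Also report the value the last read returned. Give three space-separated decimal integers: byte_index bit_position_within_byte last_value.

Read 1: bits[0:8] width=8 -> value=10 (bin 00001010); offset now 8 = byte 1 bit 0; 32 bits remain
Read 2: bits[8:12] width=4 -> value=14 (bin 1110); offset now 12 = byte 1 bit 4; 28 bits remain
Read 3: bits[12:23] width=11 -> value=1199 (bin 10010101111); offset now 23 = byte 2 bit 7; 17 bits remain

Answer: 2 7 1199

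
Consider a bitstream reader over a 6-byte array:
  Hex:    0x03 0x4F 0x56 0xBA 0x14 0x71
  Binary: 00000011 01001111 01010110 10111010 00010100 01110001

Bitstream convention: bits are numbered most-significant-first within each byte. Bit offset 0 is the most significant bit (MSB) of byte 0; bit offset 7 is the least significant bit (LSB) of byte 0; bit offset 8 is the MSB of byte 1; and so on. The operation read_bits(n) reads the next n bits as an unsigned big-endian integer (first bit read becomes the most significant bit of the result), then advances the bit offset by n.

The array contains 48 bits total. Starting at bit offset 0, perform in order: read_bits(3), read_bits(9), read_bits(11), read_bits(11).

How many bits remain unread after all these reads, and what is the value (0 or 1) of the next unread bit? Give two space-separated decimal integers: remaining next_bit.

Answer: 14 0

Derivation:
Read 1: bits[0:3] width=3 -> value=0 (bin 000); offset now 3 = byte 0 bit 3; 45 bits remain
Read 2: bits[3:12] width=9 -> value=52 (bin 000110100); offset now 12 = byte 1 bit 4; 36 bits remain
Read 3: bits[12:23] width=11 -> value=1963 (bin 11110101011); offset now 23 = byte 2 bit 7; 25 bits remain
Read 4: bits[23:34] width=11 -> value=744 (bin 01011101000); offset now 34 = byte 4 bit 2; 14 bits remain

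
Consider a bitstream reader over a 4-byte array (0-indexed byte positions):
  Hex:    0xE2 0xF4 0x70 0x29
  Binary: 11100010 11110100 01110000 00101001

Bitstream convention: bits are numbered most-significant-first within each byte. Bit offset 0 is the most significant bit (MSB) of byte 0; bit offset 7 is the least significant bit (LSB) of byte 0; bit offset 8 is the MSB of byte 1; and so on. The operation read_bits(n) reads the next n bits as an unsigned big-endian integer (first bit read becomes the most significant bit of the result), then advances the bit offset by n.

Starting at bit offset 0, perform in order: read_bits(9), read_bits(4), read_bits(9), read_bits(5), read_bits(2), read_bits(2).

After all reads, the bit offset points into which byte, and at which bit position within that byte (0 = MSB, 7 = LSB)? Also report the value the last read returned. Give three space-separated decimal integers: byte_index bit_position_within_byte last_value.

Answer: 3 7 0

Derivation:
Read 1: bits[0:9] width=9 -> value=453 (bin 111000101); offset now 9 = byte 1 bit 1; 23 bits remain
Read 2: bits[9:13] width=4 -> value=14 (bin 1110); offset now 13 = byte 1 bit 5; 19 bits remain
Read 3: bits[13:22] width=9 -> value=284 (bin 100011100); offset now 22 = byte 2 bit 6; 10 bits remain
Read 4: bits[22:27] width=5 -> value=1 (bin 00001); offset now 27 = byte 3 bit 3; 5 bits remain
Read 5: bits[27:29] width=2 -> value=1 (bin 01); offset now 29 = byte 3 bit 5; 3 bits remain
Read 6: bits[29:31] width=2 -> value=0 (bin 00); offset now 31 = byte 3 bit 7; 1 bits remain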